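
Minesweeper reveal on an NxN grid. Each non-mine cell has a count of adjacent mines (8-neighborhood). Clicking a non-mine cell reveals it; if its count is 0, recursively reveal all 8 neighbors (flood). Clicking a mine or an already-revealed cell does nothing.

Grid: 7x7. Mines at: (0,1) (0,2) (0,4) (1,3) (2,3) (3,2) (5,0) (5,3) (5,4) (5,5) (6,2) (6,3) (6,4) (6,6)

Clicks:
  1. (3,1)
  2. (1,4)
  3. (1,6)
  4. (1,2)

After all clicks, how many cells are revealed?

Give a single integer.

Answer: 16

Derivation:
Click 1 (3,1) count=1: revealed 1 new [(3,1)] -> total=1
Click 2 (1,4) count=3: revealed 1 new [(1,4)] -> total=2
Click 3 (1,6) count=0: revealed 13 new [(0,5) (0,6) (1,5) (1,6) (2,4) (2,5) (2,6) (3,4) (3,5) (3,6) (4,4) (4,5) (4,6)] -> total=15
Click 4 (1,2) count=4: revealed 1 new [(1,2)] -> total=16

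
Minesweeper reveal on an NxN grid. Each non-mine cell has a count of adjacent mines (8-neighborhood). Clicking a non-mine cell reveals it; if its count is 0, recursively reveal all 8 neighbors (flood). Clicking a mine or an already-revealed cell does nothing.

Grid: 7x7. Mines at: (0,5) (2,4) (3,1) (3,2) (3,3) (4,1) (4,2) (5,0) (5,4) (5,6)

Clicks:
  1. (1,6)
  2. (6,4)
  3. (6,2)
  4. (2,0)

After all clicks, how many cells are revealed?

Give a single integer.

Click 1 (1,6) count=1: revealed 1 new [(1,6)] -> total=1
Click 2 (6,4) count=1: revealed 1 new [(6,4)] -> total=2
Click 3 (6,2) count=0: revealed 6 new [(5,1) (5,2) (5,3) (6,1) (6,2) (6,3)] -> total=8
Click 4 (2,0) count=1: revealed 1 new [(2,0)] -> total=9

Answer: 9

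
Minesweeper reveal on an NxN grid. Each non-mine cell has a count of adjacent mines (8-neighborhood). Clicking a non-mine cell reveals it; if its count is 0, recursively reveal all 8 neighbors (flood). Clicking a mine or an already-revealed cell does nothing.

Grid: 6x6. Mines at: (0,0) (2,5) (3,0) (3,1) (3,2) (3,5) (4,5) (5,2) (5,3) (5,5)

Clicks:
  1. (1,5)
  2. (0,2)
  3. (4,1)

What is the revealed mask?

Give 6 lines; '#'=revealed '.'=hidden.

Click 1 (1,5) count=1: revealed 1 new [(1,5)] -> total=1
Click 2 (0,2) count=0: revealed 13 new [(0,1) (0,2) (0,3) (0,4) (0,5) (1,1) (1,2) (1,3) (1,4) (2,1) (2,2) (2,3) (2,4)] -> total=14
Click 3 (4,1) count=4: revealed 1 new [(4,1)] -> total=15

Answer: .#####
.#####
.####.
......
.#....
......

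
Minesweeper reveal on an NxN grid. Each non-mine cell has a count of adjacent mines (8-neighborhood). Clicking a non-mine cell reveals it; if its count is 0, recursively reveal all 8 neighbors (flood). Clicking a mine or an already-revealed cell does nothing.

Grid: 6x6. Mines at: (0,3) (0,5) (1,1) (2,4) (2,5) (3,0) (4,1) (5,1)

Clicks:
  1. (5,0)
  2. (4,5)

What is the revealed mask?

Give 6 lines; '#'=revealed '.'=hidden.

Answer: ......
......
......
..####
..####
#.####

Derivation:
Click 1 (5,0) count=2: revealed 1 new [(5,0)] -> total=1
Click 2 (4,5) count=0: revealed 12 new [(3,2) (3,3) (3,4) (3,5) (4,2) (4,3) (4,4) (4,5) (5,2) (5,3) (5,4) (5,5)] -> total=13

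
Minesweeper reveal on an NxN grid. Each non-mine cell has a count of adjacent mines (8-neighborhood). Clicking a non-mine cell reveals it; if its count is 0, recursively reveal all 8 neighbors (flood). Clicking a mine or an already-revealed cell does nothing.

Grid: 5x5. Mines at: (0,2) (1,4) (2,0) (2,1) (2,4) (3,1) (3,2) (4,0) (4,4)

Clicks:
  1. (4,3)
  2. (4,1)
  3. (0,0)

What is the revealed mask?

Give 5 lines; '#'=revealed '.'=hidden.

Answer: ##...
##...
.....
.....
.#.#.

Derivation:
Click 1 (4,3) count=2: revealed 1 new [(4,3)] -> total=1
Click 2 (4,1) count=3: revealed 1 new [(4,1)] -> total=2
Click 3 (0,0) count=0: revealed 4 new [(0,0) (0,1) (1,0) (1,1)] -> total=6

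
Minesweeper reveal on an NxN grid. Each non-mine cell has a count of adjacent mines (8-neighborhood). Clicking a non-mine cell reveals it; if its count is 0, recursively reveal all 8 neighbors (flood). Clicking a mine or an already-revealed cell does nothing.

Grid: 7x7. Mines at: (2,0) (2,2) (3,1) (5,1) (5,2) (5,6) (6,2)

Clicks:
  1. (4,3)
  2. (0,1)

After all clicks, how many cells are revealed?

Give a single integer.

Click 1 (4,3) count=1: revealed 1 new [(4,3)] -> total=1
Click 2 (0,1) count=0: revealed 31 new [(0,0) (0,1) (0,2) (0,3) (0,4) (0,5) (0,6) (1,0) (1,1) (1,2) (1,3) (1,4) (1,5) (1,6) (2,3) (2,4) (2,5) (2,6) (3,3) (3,4) (3,5) (3,6) (4,4) (4,5) (4,6) (5,3) (5,4) (5,5) (6,3) (6,4) (6,5)] -> total=32

Answer: 32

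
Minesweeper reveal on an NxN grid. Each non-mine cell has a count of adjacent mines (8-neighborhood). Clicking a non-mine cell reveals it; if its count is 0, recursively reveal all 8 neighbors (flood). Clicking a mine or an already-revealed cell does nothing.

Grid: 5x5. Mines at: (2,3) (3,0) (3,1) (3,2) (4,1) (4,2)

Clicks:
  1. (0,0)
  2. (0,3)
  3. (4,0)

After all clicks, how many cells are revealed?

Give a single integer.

Click 1 (0,0) count=0: revealed 13 new [(0,0) (0,1) (0,2) (0,3) (0,4) (1,0) (1,1) (1,2) (1,3) (1,4) (2,0) (2,1) (2,2)] -> total=13
Click 2 (0,3) count=0: revealed 0 new [(none)] -> total=13
Click 3 (4,0) count=3: revealed 1 new [(4,0)] -> total=14

Answer: 14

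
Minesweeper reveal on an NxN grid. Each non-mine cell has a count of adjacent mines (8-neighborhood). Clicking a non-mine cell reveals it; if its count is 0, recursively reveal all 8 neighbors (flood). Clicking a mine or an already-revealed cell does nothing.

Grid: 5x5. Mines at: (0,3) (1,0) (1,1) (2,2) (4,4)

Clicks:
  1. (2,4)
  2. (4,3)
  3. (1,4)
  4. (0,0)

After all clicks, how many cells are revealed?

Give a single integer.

Answer: 8

Derivation:
Click 1 (2,4) count=0: revealed 6 new [(1,3) (1,4) (2,3) (2,4) (3,3) (3,4)] -> total=6
Click 2 (4,3) count=1: revealed 1 new [(4,3)] -> total=7
Click 3 (1,4) count=1: revealed 0 new [(none)] -> total=7
Click 4 (0,0) count=2: revealed 1 new [(0,0)] -> total=8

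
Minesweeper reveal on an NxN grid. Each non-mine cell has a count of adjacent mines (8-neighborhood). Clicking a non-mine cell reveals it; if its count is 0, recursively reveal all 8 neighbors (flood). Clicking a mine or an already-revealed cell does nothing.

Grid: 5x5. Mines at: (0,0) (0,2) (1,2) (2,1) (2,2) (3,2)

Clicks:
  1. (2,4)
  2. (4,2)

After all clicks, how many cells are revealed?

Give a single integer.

Answer: 11

Derivation:
Click 1 (2,4) count=0: revealed 10 new [(0,3) (0,4) (1,3) (1,4) (2,3) (2,4) (3,3) (3,4) (4,3) (4,4)] -> total=10
Click 2 (4,2) count=1: revealed 1 new [(4,2)] -> total=11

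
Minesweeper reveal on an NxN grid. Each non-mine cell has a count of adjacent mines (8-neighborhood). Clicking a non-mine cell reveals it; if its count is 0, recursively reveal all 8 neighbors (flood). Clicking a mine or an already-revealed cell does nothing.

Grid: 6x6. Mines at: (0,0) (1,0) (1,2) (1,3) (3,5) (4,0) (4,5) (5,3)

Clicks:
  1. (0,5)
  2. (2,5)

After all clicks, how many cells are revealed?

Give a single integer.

Answer: 6

Derivation:
Click 1 (0,5) count=0: revealed 6 new [(0,4) (0,5) (1,4) (1,5) (2,4) (2,5)] -> total=6
Click 2 (2,5) count=1: revealed 0 new [(none)] -> total=6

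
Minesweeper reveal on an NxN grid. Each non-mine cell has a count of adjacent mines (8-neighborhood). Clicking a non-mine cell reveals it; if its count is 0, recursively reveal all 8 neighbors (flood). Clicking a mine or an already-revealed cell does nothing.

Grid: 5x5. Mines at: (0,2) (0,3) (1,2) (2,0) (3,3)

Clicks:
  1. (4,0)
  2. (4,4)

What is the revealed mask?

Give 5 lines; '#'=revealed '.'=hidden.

Click 1 (4,0) count=0: revealed 6 new [(3,0) (3,1) (3,2) (4,0) (4,1) (4,2)] -> total=6
Click 2 (4,4) count=1: revealed 1 new [(4,4)] -> total=7

Answer: .....
.....
.....
###..
###.#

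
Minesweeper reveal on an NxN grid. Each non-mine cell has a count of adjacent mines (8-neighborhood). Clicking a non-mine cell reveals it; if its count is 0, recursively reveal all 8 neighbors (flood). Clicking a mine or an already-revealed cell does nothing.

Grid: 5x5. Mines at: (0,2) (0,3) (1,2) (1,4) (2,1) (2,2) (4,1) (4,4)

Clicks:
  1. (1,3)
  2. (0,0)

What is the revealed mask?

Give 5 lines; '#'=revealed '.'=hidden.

Click 1 (1,3) count=5: revealed 1 new [(1,3)] -> total=1
Click 2 (0,0) count=0: revealed 4 new [(0,0) (0,1) (1,0) (1,1)] -> total=5

Answer: ##...
##.#.
.....
.....
.....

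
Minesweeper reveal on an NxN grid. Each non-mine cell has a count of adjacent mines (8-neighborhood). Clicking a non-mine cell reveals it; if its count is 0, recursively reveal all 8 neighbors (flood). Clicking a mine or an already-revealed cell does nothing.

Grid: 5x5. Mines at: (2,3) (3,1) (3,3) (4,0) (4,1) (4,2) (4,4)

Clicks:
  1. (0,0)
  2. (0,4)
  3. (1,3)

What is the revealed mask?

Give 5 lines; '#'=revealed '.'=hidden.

Answer: #####
#####
###..
.....
.....

Derivation:
Click 1 (0,0) count=0: revealed 13 new [(0,0) (0,1) (0,2) (0,3) (0,4) (1,0) (1,1) (1,2) (1,3) (1,4) (2,0) (2,1) (2,2)] -> total=13
Click 2 (0,4) count=0: revealed 0 new [(none)] -> total=13
Click 3 (1,3) count=1: revealed 0 new [(none)] -> total=13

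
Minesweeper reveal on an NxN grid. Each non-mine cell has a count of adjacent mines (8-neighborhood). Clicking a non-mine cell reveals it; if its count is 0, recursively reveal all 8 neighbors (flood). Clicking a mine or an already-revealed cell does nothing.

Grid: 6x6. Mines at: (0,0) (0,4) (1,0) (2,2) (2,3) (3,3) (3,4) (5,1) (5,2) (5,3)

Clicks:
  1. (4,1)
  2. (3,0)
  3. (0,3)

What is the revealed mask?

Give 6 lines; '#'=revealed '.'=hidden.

Answer: ...#..
......
##....
##....
##....
......

Derivation:
Click 1 (4,1) count=2: revealed 1 new [(4,1)] -> total=1
Click 2 (3,0) count=0: revealed 5 new [(2,0) (2,1) (3,0) (3,1) (4,0)] -> total=6
Click 3 (0,3) count=1: revealed 1 new [(0,3)] -> total=7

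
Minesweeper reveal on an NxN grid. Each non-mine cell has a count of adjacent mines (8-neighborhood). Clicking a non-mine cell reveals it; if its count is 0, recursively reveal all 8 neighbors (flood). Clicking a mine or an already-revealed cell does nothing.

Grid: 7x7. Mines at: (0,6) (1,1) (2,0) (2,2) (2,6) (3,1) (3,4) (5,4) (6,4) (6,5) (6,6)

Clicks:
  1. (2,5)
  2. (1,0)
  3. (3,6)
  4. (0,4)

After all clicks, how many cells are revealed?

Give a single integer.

Click 1 (2,5) count=2: revealed 1 new [(2,5)] -> total=1
Click 2 (1,0) count=2: revealed 1 new [(1,0)] -> total=2
Click 3 (3,6) count=1: revealed 1 new [(3,6)] -> total=3
Click 4 (0,4) count=0: revealed 10 new [(0,2) (0,3) (0,4) (0,5) (1,2) (1,3) (1,4) (1,5) (2,3) (2,4)] -> total=13

Answer: 13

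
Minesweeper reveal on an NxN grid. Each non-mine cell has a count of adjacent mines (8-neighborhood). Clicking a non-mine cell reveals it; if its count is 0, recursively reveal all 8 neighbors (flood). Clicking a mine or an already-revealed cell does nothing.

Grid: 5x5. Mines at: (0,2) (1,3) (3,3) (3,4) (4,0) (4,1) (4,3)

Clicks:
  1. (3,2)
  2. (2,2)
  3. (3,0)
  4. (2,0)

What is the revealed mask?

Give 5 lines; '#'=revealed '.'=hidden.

Answer: ##...
###..
###..
###..
.....

Derivation:
Click 1 (3,2) count=3: revealed 1 new [(3,2)] -> total=1
Click 2 (2,2) count=2: revealed 1 new [(2,2)] -> total=2
Click 3 (3,0) count=2: revealed 1 new [(3,0)] -> total=3
Click 4 (2,0) count=0: revealed 8 new [(0,0) (0,1) (1,0) (1,1) (1,2) (2,0) (2,1) (3,1)] -> total=11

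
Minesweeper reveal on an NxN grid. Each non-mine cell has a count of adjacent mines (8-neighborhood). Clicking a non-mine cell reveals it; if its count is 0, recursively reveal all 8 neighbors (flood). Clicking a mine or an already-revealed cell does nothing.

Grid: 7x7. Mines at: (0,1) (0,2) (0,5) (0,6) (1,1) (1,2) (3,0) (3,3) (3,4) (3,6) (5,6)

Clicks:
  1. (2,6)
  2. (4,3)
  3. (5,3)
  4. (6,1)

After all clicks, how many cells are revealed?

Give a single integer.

Click 1 (2,6) count=1: revealed 1 new [(2,6)] -> total=1
Click 2 (4,3) count=2: revealed 1 new [(4,3)] -> total=2
Click 3 (5,3) count=0: revealed 17 new [(4,0) (4,1) (4,2) (4,4) (4,5) (5,0) (5,1) (5,2) (5,3) (5,4) (5,5) (6,0) (6,1) (6,2) (6,3) (6,4) (6,5)] -> total=19
Click 4 (6,1) count=0: revealed 0 new [(none)] -> total=19

Answer: 19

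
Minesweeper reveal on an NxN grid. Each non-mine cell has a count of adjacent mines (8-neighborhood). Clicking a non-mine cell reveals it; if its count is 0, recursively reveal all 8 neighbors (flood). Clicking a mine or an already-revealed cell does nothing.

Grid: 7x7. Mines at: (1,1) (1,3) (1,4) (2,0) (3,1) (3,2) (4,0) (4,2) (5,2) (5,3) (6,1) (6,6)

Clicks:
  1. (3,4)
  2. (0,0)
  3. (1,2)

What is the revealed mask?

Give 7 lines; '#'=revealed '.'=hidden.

Answer: #....##
..#..##
...####
...####
...####
....###
.......

Derivation:
Click 1 (3,4) count=0: revealed 19 new [(0,5) (0,6) (1,5) (1,6) (2,3) (2,4) (2,5) (2,6) (3,3) (3,4) (3,5) (3,6) (4,3) (4,4) (4,5) (4,6) (5,4) (5,5) (5,6)] -> total=19
Click 2 (0,0) count=1: revealed 1 new [(0,0)] -> total=20
Click 3 (1,2) count=2: revealed 1 new [(1,2)] -> total=21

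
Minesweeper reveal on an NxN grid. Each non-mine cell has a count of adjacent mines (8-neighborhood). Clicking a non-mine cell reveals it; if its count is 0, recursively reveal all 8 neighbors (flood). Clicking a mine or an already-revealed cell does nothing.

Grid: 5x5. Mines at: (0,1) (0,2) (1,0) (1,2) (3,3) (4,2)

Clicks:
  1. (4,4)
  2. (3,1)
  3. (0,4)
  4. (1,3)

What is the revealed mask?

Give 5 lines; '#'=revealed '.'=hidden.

Answer: ...##
...##
...##
.#...
....#

Derivation:
Click 1 (4,4) count=1: revealed 1 new [(4,4)] -> total=1
Click 2 (3,1) count=1: revealed 1 new [(3,1)] -> total=2
Click 3 (0,4) count=0: revealed 6 new [(0,3) (0,4) (1,3) (1,4) (2,3) (2,4)] -> total=8
Click 4 (1,3) count=2: revealed 0 new [(none)] -> total=8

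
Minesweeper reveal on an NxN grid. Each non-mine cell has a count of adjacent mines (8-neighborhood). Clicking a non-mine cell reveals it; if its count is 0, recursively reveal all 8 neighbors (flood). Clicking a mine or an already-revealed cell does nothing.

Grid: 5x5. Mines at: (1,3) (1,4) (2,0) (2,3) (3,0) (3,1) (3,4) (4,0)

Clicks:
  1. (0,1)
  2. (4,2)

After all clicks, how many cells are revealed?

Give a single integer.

Click 1 (0,1) count=0: revealed 6 new [(0,0) (0,1) (0,2) (1,0) (1,1) (1,2)] -> total=6
Click 2 (4,2) count=1: revealed 1 new [(4,2)] -> total=7

Answer: 7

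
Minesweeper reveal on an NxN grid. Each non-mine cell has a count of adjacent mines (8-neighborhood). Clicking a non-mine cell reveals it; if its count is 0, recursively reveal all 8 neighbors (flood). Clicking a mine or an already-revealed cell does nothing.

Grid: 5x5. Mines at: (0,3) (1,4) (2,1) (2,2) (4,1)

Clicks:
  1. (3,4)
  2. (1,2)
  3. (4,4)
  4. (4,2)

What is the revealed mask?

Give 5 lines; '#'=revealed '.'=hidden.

Answer: .....
..#..
...##
..###
..###

Derivation:
Click 1 (3,4) count=0: revealed 8 new [(2,3) (2,4) (3,2) (3,3) (3,4) (4,2) (4,3) (4,4)] -> total=8
Click 2 (1,2) count=3: revealed 1 new [(1,2)] -> total=9
Click 3 (4,4) count=0: revealed 0 new [(none)] -> total=9
Click 4 (4,2) count=1: revealed 0 new [(none)] -> total=9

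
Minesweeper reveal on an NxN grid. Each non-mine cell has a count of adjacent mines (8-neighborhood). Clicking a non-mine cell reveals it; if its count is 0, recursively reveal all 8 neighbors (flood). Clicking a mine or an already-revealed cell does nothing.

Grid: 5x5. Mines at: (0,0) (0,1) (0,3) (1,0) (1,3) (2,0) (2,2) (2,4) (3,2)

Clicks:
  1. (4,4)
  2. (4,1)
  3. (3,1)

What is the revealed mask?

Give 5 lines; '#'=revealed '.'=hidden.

Answer: .....
.....
.....
.#.##
.#.##

Derivation:
Click 1 (4,4) count=0: revealed 4 new [(3,3) (3,4) (4,3) (4,4)] -> total=4
Click 2 (4,1) count=1: revealed 1 new [(4,1)] -> total=5
Click 3 (3,1) count=3: revealed 1 new [(3,1)] -> total=6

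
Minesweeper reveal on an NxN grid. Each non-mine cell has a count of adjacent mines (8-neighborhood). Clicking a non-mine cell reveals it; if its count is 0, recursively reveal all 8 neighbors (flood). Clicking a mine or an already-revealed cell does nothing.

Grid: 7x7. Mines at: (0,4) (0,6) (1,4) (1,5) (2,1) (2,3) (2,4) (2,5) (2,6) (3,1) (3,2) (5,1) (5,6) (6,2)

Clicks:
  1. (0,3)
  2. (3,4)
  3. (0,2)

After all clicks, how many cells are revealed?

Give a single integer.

Answer: 9

Derivation:
Click 1 (0,3) count=2: revealed 1 new [(0,3)] -> total=1
Click 2 (3,4) count=3: revealed 1 new [(3,4)] -> total=2
Click 3 (0,2) count=0: revealed 7 new [(0,0) (0,1) (0,2) (1,0) (1,1) (1,2) (1,3)] -> total=9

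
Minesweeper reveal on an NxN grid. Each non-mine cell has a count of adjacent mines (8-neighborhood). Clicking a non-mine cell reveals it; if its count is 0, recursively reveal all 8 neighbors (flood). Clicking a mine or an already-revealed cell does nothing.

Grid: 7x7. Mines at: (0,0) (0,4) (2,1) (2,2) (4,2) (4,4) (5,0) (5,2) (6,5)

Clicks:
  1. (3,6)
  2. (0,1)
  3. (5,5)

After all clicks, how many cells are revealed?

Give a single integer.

Click 1 (3,6) count=0: revealed 18 new [(0,5) (0,6) (1,3) (1,4) (1,5) (1,6) (2,3) (2,4) (2,5) (2,6) (3,3) (3,4) (3,5) (3,6) (4,5) (4,6) (5,5) (5,6)] -> total=18
Click 2 (0,1) count=1: revealed 1 new [(0,1)] -> total=19
Click 3 (5,5) count=2: revealed 0 new [(none)] -> total=19

Answer: 19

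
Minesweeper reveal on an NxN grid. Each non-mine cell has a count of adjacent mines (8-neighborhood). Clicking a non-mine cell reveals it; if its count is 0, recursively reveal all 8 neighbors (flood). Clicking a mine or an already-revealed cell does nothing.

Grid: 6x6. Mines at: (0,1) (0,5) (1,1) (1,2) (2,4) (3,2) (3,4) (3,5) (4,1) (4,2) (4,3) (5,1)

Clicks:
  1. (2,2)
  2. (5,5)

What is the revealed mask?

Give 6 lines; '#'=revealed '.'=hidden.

Answer: ......
......
..#...
......
....##
....##

Derivation:
Click 1 (2,2) count=3: revealed 1 new [(2,2)] -> total=1
Click 2 (5,5) count=0: revealed 4 new [(4,4) (4,5) (5,4) (5,5)] -> total=5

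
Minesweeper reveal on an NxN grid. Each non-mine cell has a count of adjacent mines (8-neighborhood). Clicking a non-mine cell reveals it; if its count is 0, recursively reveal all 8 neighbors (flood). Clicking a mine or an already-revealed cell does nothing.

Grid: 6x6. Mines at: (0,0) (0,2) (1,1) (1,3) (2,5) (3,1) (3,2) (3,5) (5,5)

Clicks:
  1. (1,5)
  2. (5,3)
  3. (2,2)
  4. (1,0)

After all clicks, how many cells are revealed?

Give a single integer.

Click 1 (1,5) count=1: revealed 1 new [(1,5)] -> total=1
Click 2 (5,3) count=0: revealed 10 new [(4,0) (4,1) (4,2) (4,3) (4,4) (5,0) (5,1) (5,2) (5,3) (5,4)] -> total=11
Click 3 (2,2) count=4: revealed 1 new [(2,2)] -> total=12
Click 4 (1,0) count=2: revealed 1 new [(1,0)] -> total=13

Answer: 13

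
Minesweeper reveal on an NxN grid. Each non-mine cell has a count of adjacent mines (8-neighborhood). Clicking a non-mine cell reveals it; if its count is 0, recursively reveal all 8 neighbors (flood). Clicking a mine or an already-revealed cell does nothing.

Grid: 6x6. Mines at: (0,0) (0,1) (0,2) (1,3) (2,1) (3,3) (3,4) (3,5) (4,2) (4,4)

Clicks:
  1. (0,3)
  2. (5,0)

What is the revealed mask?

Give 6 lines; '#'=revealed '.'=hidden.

Click 1 (0,3) count=2: revealed 1 new [(0,3)] -> total=1
Click 2 (5,0) count=0: revealed 6 new [(3,0) (3,1) (4,0) (4,1) (5,0) (5,1)] -> total=7

Answer: ...#..
......
......
##....
##....
##....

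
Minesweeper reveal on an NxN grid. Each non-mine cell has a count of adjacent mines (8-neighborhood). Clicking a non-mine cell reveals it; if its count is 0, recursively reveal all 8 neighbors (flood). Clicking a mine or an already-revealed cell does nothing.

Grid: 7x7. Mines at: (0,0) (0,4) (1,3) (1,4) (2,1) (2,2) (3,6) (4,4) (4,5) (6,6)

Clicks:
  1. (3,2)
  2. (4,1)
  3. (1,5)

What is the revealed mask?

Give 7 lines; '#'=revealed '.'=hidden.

Click 1 (3,2) count=2: revealed 1 new [(3,2)] -> total=1
Click 2 (4,1) count=0: revealed 19 new [(3,0) (3,1) (3,3) (4,0) (4,1) (4,2) (4,3) (5,0) (5,1) (5,2) (5,3) (5,4) (5,5) (6,0) (6,1) (6,2) (6,3) (6,4) (6,5)] -> total=20
Click 3 (1,5) count=2: revealed 1 new [(1,5)] -> total=21

Answer: .......
.....#.
.......
####...
####...
######.
######.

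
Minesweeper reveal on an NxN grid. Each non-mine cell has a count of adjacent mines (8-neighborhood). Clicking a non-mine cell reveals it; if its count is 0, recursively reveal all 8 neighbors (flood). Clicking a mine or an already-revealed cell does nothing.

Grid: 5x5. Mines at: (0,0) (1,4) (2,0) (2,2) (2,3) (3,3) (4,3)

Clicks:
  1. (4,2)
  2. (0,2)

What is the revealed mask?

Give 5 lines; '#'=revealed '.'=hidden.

Click 1 (4,2) count=2: revealed 1 new [(4,2)] -> total=1
Click 2 (0,2) count=0: revealed 6 new [(0,1) (0,2) (0,3) (1,1) (1,2) (1,3)] -> total=7

Answer: .###.
.###.
.....
.....
..#..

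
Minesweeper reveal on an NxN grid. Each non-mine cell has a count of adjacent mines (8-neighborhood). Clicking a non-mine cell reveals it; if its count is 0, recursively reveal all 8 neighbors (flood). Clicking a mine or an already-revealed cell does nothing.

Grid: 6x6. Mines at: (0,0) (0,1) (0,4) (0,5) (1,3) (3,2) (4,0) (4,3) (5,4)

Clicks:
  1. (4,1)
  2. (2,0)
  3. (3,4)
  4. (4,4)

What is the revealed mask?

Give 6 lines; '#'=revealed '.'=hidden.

Click 1 (4,1) count=2: revealed 1 new [(4,1)] -> total=1
Click 2 (2,0) count=0: revealed 6 new [(1,0) (1,1) (2,0) (2,1) (3,0) (3,1)] -> total=7
Click 3 (3,4) count=1: revealed 1 new [(3,4)] -> total=8
Click 4 (4,4) count=2: revealed 1 new [(4,4)] -> total=9

Answer: ......
##....
##....
##..#.
.#..#.
......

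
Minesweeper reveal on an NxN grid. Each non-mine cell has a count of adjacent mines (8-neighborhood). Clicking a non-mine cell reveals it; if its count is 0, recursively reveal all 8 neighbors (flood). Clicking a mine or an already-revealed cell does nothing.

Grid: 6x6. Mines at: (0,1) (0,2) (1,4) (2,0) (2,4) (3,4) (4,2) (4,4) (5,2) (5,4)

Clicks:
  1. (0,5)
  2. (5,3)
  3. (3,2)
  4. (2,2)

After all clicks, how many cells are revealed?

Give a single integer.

Answer: 11

Derivation:
Click 1 (0,5) count=1: revealed 1 new [(0,5)] -> total=1
Click 2 (5,3) count=4: revealed 1 new [(5,3)] -> total=2
Click 3 (3,2) count=1: revealed 1 new [(3,2)] -> total=3
Click 4 (2,2) count=0: revealed 8 new [(1,1) (1,2) (1,3) (2,1) (2,2) (2,3) (3,1) (3,3)] -> total=11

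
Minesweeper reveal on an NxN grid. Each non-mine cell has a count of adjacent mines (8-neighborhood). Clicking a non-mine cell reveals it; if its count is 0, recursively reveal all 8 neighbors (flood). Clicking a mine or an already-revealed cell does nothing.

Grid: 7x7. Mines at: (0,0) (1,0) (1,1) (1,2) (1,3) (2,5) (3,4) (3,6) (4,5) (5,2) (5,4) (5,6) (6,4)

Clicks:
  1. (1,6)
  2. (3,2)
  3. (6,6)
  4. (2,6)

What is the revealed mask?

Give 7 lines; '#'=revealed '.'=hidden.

Click 1 (1,6) count=1: revealed 1 new [(1,6)] -> total=1
Click 2 (3,2) count=0: revealed 16 new [(2,0) (2,1) (2,2) (2,3) (3,0) (3,1) (3,2) (3,3) (4,0) (4,1) (4,2) (4,3) (5,0) (5,1) (6,0) (6,1)] -> total=17
Click 3 (6,6) count=1: revealed 1 new [(6,6)] -> total=18
Click 4 (2,6) count=2: revealed 1 new [(2,6)] -> total=19

Answer: .......
......#
####..#
####...
####...
##.....
##....#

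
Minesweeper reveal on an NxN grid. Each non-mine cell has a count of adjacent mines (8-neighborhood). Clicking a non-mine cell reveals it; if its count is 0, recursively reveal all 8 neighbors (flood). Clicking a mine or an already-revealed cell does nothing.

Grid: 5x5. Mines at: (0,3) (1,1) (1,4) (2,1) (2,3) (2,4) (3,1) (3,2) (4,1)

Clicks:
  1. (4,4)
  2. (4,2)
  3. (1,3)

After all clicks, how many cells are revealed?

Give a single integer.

Answer: 6

Derivation:
Click 1 (4,4) count=0: revealed 4 new [(3,3) (3,4) (4,3) (4,4)] -> total=4
Click 2 (4,2) count=3: revealed 1 new [(4,2)] -> total=5
Click 3 (1,3) count=4: revealed 1 new [(1,3)] -> total=6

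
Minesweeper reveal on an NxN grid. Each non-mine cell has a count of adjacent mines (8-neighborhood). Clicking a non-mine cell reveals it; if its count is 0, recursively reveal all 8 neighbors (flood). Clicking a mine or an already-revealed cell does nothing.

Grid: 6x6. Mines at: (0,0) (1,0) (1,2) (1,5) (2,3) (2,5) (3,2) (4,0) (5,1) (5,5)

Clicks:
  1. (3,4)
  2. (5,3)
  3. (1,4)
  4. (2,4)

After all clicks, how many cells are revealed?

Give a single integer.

Click 1 (3,4) count=2: revealed 1 new [(3,4)] -> total=1
Click 2 (5,3) count=0: revealed 6 new [(4,2) (4,3) (4,4) (5,2) (5,3) (5,4)] -> total=7
Click 3 (1,4) count=3: revealed 1 new [(1,4)] -> total=8
Click 4 (2,4) count=3: revealed 1 new [(2,4)] -> total=9

Answer: 9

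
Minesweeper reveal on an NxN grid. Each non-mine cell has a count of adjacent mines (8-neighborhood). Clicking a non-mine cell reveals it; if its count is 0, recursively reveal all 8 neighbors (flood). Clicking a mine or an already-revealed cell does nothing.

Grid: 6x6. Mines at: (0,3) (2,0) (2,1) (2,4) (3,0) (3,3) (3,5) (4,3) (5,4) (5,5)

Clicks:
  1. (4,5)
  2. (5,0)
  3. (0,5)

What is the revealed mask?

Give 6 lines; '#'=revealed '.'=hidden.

Click 1 (4,5) count=3: revealed 1 new [(4,5)] -> total=1
Click 2 (5,0) count=0: revealed 6 new [(4,0) (4,1) (4,2) (5,0) (5,1) (5,2)] -> total=7
Click 3 (0,5) count=0: revealed 4 new [(0,4) (0,5) (1,4) (1,5)] -> total=11

Answer: ....##
....##
......
......
###..#
###...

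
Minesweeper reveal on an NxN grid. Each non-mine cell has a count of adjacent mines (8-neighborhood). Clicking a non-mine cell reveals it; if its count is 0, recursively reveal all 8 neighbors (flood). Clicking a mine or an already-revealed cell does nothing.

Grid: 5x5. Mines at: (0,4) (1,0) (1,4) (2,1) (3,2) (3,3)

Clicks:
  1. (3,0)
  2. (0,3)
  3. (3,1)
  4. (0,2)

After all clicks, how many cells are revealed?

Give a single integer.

Answer: 8

Derivation:
Click 1 (3,0) count=1: revealed 1 new [(3,0)] -> total=1
Click 2 (0,3) count=2: revealed 1 new [(0,3)] -> total=2
Click 3 (3,1) count=2: revealed 1 new [(3,1)] -> total=3
Click 4 (0,2) count=0: revealed 5 new [(0,1) (0,2) (1,1) (1,2) (1,3)] -> total=8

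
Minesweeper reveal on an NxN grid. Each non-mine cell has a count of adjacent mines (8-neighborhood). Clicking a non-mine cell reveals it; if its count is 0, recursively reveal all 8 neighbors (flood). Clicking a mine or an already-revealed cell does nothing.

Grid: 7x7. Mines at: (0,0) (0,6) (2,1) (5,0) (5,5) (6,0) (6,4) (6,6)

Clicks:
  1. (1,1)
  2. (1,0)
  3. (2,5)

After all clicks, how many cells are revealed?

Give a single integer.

Answer: 36

Derivation:
Click 1 (1,1) count=2: revealed 1 new [(1,1)] -> total=1
Click 2 (1,0) count=2: revealed 1 new [(1,0)] -> total=2
Click 3 (2,5) count=0: revealed 34 new [(0,1) (0,2) (0,3) (0,4) (0,5) (1,2) (1,3) (1,4) (1,5) (1,6) (2,2) (2,3) (2,4) (2,5) (2,6) (3,1) (3,2) (3,3) (3,4) (3,5) (3,6) (4,1) (4,2) (4,3) (4,4) (4,5) (4,6) (5,1) (5,2) (5,3) (5,4) (6,1) (6,2) (6,3)] -> total=36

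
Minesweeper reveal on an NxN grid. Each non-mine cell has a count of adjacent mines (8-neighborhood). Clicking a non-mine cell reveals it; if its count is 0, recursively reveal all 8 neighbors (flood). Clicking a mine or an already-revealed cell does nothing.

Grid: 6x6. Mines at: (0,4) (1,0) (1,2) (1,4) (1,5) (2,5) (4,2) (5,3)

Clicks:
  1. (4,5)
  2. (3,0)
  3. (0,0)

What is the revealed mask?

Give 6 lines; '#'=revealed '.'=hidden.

Answer: #.....
......
##....
##..##
##..##
##..##

Derivation:
Click 1 (4,5) count=0: revealed 6 new [(3,4) (3,5) (4,4) (4,5) (5,4) (5,5)] -> total=6
Click 2 (3,0) count=0: revealed 8 new [(2,0) (2,1) (3,0) (3,1) (4,0) (4,1) (5,0) (5,1)] -> total=14
Click 3 (0,0) count=1: revealed 1 new [(0,0)] -> total=15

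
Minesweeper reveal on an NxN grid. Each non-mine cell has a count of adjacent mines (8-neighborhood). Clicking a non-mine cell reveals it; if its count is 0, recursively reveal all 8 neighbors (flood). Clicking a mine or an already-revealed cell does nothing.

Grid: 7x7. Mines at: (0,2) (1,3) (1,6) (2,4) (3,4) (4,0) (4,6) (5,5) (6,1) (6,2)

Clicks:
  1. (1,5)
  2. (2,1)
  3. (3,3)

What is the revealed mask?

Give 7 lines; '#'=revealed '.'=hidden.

Answer: ##.....
###..#.
####...
####...
.###...
.###...
.......

Derivation:
Click 1 (1,5) count=2: revealed 1 new [(1,5)] -> total=1
Click 2 (2,1) count=0: revealed 19 new [(0,0) (0,1) (1,0) (1,1) (1,2) (2,0) (2,1) (2,2) (2,3) (3,0) (3,1) (3,2) (3,3) (4,1) (4,2) (4,3) (5,1) (5,2) (5,3)] -> total=20
Click 3 (3,3) count=2: revealed 0 new [(none)] -> total=20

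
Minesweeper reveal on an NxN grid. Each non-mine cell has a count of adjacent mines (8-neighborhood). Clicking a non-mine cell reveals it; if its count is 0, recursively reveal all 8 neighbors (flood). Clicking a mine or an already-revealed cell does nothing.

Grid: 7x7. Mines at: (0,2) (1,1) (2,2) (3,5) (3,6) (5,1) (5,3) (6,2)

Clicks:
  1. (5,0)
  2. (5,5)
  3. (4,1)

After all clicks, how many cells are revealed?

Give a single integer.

Answer: 11

Derivation:
Click 1 (5,0) count=1: revealed 1 new [(5,0)] -> total=1
Click 2 (5,5) count=0: revealed 9 new [(4,4) (4,5) (4,6) (5,4) (5,5) (5,6) (6,4) (6,5) (6,6)] -> total=10
Click 3 (4,1) count=1: revealed 1 new [(4,1)] -> total=11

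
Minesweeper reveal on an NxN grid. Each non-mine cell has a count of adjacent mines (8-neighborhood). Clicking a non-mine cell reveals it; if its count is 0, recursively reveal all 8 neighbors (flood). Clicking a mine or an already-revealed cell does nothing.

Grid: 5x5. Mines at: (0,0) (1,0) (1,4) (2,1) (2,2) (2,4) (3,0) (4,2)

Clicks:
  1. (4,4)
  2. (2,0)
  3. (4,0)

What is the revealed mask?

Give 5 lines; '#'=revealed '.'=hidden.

Click 1 (4,4) count=0: revealed 4 new [(3,3) (3,4) (4,3) (4,4)] -> total=4
Click 2 (2,0) count=3: revealed 1 new [(2,0)] -> total=5
Click 3 (4,0) count=1: revealed 1 new [(4,0)] -> total=6

Answer: .....
.....
#....
...##
#..##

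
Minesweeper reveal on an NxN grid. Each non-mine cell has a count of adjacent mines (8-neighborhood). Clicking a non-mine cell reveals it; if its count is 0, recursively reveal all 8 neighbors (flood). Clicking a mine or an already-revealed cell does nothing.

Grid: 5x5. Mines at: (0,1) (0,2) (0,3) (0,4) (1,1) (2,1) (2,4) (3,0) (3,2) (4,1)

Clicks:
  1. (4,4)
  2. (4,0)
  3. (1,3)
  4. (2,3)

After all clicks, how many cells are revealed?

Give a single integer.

Click 1 (4,4) count=0: revealed 4 new [(3,3) (3,4) (4,3) (4,4)] -> total=4
Click 2 (4,0) count=2: revealed 1 new [(4,0)] -> total=5
Click 3 (1,3) count=4: revealed 1 new [(1,3)] -> total=6
Click 4 (2,3) count=2: revealed 1 new [(2,3)] -> total=7

Answer: 7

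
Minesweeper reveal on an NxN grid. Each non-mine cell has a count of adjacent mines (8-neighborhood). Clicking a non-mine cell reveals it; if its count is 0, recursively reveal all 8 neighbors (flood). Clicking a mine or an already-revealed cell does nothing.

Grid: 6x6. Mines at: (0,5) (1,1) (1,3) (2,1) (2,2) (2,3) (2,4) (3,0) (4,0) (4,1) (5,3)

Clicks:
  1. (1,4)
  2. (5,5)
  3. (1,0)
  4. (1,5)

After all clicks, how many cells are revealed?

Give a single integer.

Click 1 (1,4) count=4: revealed 1 new [(1,4)] -> total=1
Click 2 (5,5) count=0: revealed 6 new [(3,4) (3,5) (4,4) (4,5) (5,4) (5,5)] -> total=7
Click 3 (1,0) count=2: revealed 1 new [(1,0)] -> total=8
Click 4 (1,5) count=2: revealed 1 new [(1,5)] -> total=9

Answer: 9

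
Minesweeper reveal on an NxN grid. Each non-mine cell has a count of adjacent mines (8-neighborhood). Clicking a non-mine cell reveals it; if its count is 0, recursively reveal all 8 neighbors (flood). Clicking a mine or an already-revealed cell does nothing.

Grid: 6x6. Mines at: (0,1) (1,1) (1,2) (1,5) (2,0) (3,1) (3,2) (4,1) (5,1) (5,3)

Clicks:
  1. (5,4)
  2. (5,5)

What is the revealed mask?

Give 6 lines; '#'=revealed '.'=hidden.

Answer: ......
......
...###
...###
...###
....##

Derivation:
Click 1 (5,4) count=1: revealed 1 new [(5,4)] -> total=1
Click 2 (5,5) count=0: revealed 10 new [(2,3) (2,4) (2,5) (3,3) (3,4) (3,5) (4,3) (4,4) (4,5) (5,5)] -> total=11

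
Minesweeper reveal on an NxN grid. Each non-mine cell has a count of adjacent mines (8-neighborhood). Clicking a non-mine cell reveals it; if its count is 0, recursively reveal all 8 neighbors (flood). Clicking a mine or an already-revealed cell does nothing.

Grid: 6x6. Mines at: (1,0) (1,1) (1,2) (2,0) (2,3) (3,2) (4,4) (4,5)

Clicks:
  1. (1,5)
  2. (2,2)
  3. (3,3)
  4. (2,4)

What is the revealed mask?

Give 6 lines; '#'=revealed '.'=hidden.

Answer: ...###
...###
..#.##
...###
......
......

Derivation:
Click 1 (1,5) count=0: revealed 10 new [(0,3) (0,4) (0,5) (1,3) (1,4) (1,5) (2,4) (2,5) (3,4) (3,5)] -> total=10
Click 2 (2,2) count=4: revealed 1 new [(2,2)] -> total=11
Click 3 (3,3) count=3: revealed 1 new [(3,3)] -> total=12
Click 4 (2,4) count=1: revealed 0 new [(none)] -> total=12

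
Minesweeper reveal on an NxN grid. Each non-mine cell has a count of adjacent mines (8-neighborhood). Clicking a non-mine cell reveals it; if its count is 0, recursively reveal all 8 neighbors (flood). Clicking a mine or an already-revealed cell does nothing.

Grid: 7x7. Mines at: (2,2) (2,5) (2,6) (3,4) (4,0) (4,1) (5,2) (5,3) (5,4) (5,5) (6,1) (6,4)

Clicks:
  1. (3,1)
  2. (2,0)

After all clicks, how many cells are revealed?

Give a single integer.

Click 1 (3,1) count=3: revealed 1 new [(3,1)] -> total=1
Click 2 (2,0) count=0: revealed 17 new [(0,0) (0,1) (0,2) (0,3) (0,4) (0,5) (0,6) (1,0) (1,1) (1,2) (1,3) (1,4) (1,5) (1,6) (2,0) (2,1) (3,0)] -> total=18

Answer: 18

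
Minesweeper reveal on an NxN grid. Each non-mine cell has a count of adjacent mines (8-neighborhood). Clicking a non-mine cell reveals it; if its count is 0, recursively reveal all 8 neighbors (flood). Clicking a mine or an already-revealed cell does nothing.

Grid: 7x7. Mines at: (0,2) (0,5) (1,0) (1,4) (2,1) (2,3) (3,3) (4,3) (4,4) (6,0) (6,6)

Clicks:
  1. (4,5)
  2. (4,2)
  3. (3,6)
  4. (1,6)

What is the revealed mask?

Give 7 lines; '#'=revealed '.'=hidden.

Answer: .......
.....##
.....##
.....##
..#..##
.....##
.......

Derivation:
Click 1 (4,5) count=1: revealed 1 new [(4,5)] -> total=1
Click 2 (4,2) count=2: revealed 1 new [(4,2)] -> total=2
Click 3 (3,6) count=0: revealed 9 new [(1,5) (1,6) (2,5) (2,6) (3,5) (3,6) (4,6) (5,5) (5,6)] -> total=11
Click 4 (1,6) count=1: revealed 0 new [(none)] -> total=11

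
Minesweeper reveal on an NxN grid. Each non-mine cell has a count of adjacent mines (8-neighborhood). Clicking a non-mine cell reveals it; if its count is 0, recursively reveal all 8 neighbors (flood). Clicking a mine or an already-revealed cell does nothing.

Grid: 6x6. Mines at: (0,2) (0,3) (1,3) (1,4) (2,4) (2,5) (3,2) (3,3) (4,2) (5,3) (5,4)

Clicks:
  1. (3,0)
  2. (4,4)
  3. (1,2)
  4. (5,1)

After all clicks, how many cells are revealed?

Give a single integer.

Click 1 (3,0) count=0: revealed 12 new [(0,0) (0,1) (1,0) (1,1) (2,0) (2,1) (3,0) (3,1) (4,0) (4,1) (5,0) (5,1)] -> total=12
Click 2 (4,4) count=3: revealed 1 new [(4,4)] -> total=13
Click 3 (1,2) count=3: revealed 1 new [(1,2)] -> total=14
Click 4 (5,1) count=1: revealed 0 new [(none)] -> total=14

Answer: 14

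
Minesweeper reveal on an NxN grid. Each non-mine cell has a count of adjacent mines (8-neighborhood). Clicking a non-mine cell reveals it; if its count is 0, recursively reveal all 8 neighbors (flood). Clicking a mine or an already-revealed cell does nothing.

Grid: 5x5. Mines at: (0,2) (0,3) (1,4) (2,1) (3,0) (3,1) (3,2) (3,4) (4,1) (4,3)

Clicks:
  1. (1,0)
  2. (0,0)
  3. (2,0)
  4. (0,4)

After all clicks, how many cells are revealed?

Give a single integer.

Click 1 (1,0) count=1: revealed 1 new [(1,0)] -> total=1
Click 2 (0,0) count=0: revealed 3 new [(0,0) (0,1) (1,1)] -> total=4
Click 3 (2,0) count=3: revealed 1 new [(2,0)] -> total=5
Click 4 (0,4) count=2: revealed 1 new [(0,4)] -> total=6

Answer: 6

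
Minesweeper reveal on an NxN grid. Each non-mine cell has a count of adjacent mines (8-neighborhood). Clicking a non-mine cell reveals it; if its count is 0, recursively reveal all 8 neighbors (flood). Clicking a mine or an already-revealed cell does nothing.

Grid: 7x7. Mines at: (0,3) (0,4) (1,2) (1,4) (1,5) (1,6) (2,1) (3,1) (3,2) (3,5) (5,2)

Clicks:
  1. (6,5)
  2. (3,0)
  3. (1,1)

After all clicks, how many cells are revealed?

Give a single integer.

Answer: 14

Derivation:
Click 1 (6,5) count=0: revealed 12 new [(4,3) (4,4) (4,5) (4,6) (5,3) (5,4) (5,5) (5,6) (6,3) (6,4) (6,5) (6,6)] -> total=12
Click 2 (3,0) count=2: revealed 1 new [(3,0)] -> total=13
Click 3 (1,1) count=2: revealed 1 new [(1,1)] -> total=14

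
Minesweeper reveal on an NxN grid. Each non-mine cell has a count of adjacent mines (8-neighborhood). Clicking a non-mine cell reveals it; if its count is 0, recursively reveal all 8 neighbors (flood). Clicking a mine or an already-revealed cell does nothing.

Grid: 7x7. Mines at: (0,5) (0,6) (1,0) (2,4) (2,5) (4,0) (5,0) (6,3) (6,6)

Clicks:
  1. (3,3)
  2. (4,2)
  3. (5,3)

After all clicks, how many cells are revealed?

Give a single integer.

Answer: 29

Derivation:
Click 1 (3,3) count=1: revealed 1 new [(3,3)] -> total=1
Click 2 (4,2) count=0: revealed 28 new [(0,1) (0,2) (0,3) (0,4) (1,1) (1,2) (1,3) (1,4) (2,1) (2,2) (2,3) (3,1) (3,2) (3,4) (3,5) (3,6) (4,1) (4,2) (4,3) (4,4) (4,5) (4,6) (5,1) (5,2) (5,3) (5,4) (5,5) (5,6)] -> total=29
Click 3 (5,3) count=1: revealed 0 new [(none)] -> total=29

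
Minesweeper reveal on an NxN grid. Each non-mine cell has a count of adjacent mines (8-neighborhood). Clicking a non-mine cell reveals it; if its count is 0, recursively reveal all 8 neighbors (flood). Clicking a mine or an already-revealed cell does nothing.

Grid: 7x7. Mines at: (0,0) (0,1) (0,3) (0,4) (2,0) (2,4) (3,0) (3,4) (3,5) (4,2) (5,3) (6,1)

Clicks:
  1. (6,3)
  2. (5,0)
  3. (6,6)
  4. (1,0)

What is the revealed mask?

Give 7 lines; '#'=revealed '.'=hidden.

Click 1 (6,3) count=1: revealed 1 new [(6,3)] -> total=1
Click 2 (5,0) count=1: revealed 1 new [(5,0)] -> total=2
Click 3 (6,6) count=0: revealed 9 new [(4,4) (4,5) (4,6) (5,4) (5,5) (5,6) (6,4) (6,5) (6,6)] -> total=11
Click 4 (1,0) count=3: revealed 1 new [(1,0)] -> total=12

Answer: .......
#......
.......
.......
....###
#...###
...####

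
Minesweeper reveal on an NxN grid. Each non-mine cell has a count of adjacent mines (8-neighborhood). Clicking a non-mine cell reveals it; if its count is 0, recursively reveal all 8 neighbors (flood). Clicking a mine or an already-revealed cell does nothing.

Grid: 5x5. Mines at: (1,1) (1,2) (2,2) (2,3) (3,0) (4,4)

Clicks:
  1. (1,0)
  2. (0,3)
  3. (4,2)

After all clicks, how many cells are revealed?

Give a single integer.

Click 1 (1,0) count=1: revealed 1 new [(1,0)] -> total=1
Click 2 (0,3) count=1: revealed 1 new [(0,3)] -> total=2
Click 3 (4,2) count=0: revealed 6 new [(3,1) (3,2) (3,3) (4,1) (4,2) (4,3)] -> total=8

Answer: 8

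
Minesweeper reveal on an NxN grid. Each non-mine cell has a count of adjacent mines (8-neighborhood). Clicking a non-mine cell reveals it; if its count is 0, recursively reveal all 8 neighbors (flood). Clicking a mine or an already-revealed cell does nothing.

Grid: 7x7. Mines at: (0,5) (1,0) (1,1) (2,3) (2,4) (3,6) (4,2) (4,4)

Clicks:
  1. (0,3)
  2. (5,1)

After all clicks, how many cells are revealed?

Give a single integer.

Answer: 7

Derivation:
Click 1 (0,3) count=0: revealed 6 new [(0,2) (0,3) (0,4) (1,2) (1,3) (1,4)] -> total=6
Click 2 (5,1) count=1: revealed 1 new [(5,1)] -> total=7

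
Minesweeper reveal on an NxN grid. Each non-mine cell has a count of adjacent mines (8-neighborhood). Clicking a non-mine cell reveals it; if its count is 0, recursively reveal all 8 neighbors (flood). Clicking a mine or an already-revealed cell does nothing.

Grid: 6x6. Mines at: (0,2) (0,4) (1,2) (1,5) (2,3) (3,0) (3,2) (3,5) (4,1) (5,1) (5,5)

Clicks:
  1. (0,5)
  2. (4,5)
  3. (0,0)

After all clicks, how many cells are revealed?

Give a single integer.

Answer: 8

Derivation:
Click 1 (0,5) count=2: revealed 1 new [(0,5)] -> total=1
Click 2 (4,5) count=2: revealed 1 new [(4,5)] -> total=2
Click 3 (0,0) count=0: revealed 6 new [(0,0) (0,1) (1,0) (1,1) (2,0) (2,1)] -> total=8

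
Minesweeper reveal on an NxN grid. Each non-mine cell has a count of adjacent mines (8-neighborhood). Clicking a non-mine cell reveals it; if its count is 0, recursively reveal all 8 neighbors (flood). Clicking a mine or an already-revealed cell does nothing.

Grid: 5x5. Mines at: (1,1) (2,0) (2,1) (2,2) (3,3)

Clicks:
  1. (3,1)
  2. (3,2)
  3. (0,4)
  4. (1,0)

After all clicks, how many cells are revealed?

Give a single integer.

Answer: 11

Derivation:
Click 1 (3,1) count=3: revealed 1 new [(3,1)] -> total=1
Click 2 (3,2) count=3: revealed 1 new [(3,2)] -> total=2
Click 3 (0,4) count=0: revealed 8 new [(0,2) (0,3) (0,4) (1,2) (1,3) (1,4) (2,3) (2,4)] -> total=10
Click 4 (1,0) count=3: revealed 1 new [(1,0)] -> total=11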